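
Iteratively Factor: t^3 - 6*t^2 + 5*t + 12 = (t - 4)*(t^2 - 2*t - 3) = (t - 4)*(t - 3)*(t + 1)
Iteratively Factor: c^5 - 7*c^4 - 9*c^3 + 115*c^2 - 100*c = (c + 4)*(c^4 - 11*c^3 + 35*c^2 - 25*c) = c*(c + 4)*(c^3 - 11*c^2 + 35*c - 25) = c*(c - 1)*(c + 4)*(c^2 - 10*c + 25) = c*(c - 5)*(c - 1)*(c + 4)*(c - 5)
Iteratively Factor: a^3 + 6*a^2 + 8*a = (a)*(a^2 + 6*a + 8) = a*(a + 4)*(a + 2)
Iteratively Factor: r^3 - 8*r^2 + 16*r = (r)*(r^2 - 8*r + 16) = r*(r - 4)*(r - 4)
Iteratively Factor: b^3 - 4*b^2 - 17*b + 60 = (b - 5)*(b^2 + b - 12) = (b - 5)*(b + 4)*(b - 3)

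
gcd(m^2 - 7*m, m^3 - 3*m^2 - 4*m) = m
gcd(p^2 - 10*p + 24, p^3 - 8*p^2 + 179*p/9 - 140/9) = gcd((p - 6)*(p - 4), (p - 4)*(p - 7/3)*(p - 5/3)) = p - 4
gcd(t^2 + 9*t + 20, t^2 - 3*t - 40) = t + 5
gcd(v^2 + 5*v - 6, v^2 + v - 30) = v + 6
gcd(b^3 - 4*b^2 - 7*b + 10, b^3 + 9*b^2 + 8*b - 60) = 1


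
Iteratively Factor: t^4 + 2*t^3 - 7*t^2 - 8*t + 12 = (t - 1)*(t^3 + 3*t^2 - 4*t - 12) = (t - 1)*(t + 2)*(t^2 + t - 6) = (t - 2)*(t - 1)*(t + 2)*(t + 3)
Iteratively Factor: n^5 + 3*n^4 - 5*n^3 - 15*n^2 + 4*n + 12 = (n + 1)*(n^4 + 2*n^3 - 7*n^2 - 8*n + 12) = (n + 1)*(n + 3)*(n^3 - n^2 - 4*n + 4) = (n + 1)*(n + 2)*(n + 3)*(n^2 - 3*n + 2) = (n - 2)*(n + 1)*(n + 2)*(n + 3)*(n - 1)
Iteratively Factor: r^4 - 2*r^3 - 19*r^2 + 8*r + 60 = (r - 2)*(r^3 - 19*r - 30) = (r - 2)*(r + 3)*(r^2 - 3*r - 10) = (r - 2)*(r + 2)*(r + 3)*(r - 5)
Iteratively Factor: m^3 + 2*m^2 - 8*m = (m - 2)*(m^2 + 4*m) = m*(m - 2)*(m + 4)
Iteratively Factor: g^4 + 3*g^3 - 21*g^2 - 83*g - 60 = (g - 5)*(g^3 + 8*g^2 + 19*g + 12) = (g - 5)*(g + 1)*(g^2 + 7*g + 12) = (g - 5)*(g + 1)*(g + 4)*(g + 3)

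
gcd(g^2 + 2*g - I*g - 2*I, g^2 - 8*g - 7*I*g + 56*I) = 1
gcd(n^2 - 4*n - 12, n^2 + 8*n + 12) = n + 2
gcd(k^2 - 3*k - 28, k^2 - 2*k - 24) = k + 4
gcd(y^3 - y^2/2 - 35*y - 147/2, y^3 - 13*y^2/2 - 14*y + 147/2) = y^2 - 7*y/2 - 49/2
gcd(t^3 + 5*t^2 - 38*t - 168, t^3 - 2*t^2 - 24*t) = t^2 - 2*t - 24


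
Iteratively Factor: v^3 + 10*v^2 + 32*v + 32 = (v + 4)*(v^2 + 6*v + 8) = (v + 4)^2*(v + 2)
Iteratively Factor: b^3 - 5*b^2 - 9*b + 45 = (b + 3)*(b^2 - 8*b + 15) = (b - 3)*(b + 3)*(b - 5)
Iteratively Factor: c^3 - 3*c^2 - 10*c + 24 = (c - 4)*(c^2 + c - 6) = (c - 4)*(c + 3)*(c - 2)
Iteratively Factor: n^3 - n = (n - 1)*(n^2 + n) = (n - 1)*(n + 1)*(n)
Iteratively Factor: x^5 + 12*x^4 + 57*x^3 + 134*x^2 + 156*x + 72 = (x + 3)*(x^4 + 9*x^3 + 30*x^2 + 44*x + 24) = (x + 2)*(x + 3)*(x^3 + 7*x^2 + 16*x + 12) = (x + 2)*(x + 3)^2*(x^2 + 4*x + 4) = (x + 2)^2*(x + 3)^2*(x + 2)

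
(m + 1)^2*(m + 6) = m^3 + 8*m^2 + 13*m + 6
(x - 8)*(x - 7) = x^2 - 15*x + 56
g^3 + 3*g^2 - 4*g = g*(g - 1)*(g + 4)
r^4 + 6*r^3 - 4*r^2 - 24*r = r*(r - 2)*(r + 2)*(r + 6)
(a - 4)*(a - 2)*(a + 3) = a^3 - 3*a^2 - 10*a + 24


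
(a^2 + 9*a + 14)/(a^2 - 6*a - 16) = (a + 7)/(a - 8)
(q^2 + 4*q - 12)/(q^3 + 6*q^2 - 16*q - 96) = (q - 2)/(q^2 - 16)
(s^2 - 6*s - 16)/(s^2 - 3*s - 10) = (s - 8)/(s - 5)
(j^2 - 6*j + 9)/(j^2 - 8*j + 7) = (j^2 - 6*j + 9)/(j^2 - 8*j + 7)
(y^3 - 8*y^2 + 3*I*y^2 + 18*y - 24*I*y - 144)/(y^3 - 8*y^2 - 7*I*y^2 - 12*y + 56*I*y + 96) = (y + 6*I)/(y - 4*I)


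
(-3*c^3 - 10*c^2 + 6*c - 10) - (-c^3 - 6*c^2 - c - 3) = -2*c^3 - 4*c^2 + 7*c - 7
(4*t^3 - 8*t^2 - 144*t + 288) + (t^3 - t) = 5*t^3 - 8*t^2 - 145*t + 288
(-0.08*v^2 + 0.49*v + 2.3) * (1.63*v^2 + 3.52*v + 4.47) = -0.1304*v^4 + 0.5171*v^3 + 5.1162*v^2 + 10.2863*v + 10.281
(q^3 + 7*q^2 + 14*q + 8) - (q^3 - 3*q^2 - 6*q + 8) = 10*q^2 + 20*q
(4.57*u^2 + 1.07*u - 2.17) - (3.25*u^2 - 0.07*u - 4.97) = 1.32*u^2 + 1.14*u + 2.8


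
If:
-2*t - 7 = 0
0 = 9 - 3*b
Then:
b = 3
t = -7/2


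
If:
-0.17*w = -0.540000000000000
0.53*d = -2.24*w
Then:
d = -13.43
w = 3.18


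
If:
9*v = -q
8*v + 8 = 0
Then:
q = 9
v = -1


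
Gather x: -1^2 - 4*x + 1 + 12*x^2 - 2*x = 12*x^2 - 6*x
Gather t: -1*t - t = -2*t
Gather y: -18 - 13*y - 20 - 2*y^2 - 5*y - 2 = -2*y^2 - 18*y - 40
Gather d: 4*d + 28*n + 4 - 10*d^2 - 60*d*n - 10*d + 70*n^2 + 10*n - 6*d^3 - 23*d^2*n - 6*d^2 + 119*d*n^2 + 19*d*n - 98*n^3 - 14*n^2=-6*d^3 + d^2*(-23*n - 16) + d*(119*n^2 - 41*n - 6) - 98*n^3 + 56*n^2 + 38*n + 4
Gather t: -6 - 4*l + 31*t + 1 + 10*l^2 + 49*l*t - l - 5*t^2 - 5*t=10*l^2 - 5*l - 5*t^2 + t*(49*l + 26) - 5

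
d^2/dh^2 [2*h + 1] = 0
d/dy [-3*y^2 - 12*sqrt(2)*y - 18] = -6*y - 12*sqrt(2)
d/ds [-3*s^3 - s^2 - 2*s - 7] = -9*s^2 - 2*s - 2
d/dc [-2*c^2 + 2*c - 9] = 2 - 4*c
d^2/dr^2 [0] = 0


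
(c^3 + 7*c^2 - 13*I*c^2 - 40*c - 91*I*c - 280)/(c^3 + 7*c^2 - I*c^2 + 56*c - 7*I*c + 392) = (c - 5*I)/(c + 7*I)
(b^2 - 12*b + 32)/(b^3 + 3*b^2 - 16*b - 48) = (b - 8)/(b^2 + 7*b + 12)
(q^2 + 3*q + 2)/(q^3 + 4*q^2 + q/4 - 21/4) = 4*(q^2 + 3*q + 2)/(4*q^3 + 16*q^2 + q - 21)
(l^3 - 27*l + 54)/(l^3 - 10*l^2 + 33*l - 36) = (l + 6)/(l - 4)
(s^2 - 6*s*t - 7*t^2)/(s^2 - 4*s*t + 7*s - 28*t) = (s^2 - 6*s*t - 7*t^2)/(s^2 - 4*s*t + 7*s - 28*t)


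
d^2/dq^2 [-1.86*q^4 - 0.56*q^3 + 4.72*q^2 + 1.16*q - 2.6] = -22.32*q^2 - 3.36*q + 9.44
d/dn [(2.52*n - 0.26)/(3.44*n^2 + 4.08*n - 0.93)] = (-8.6688*n^2 + 1.7888*n - 1.2828)/(11.8336*n^4 + 28.0704*n^3 + 10.248*n^2 - 7.5888*n + 0.8649)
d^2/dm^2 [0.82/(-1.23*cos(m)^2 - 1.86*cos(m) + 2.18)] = (4.962312*(1 - cos(m)^2)^2 + 5.627988*cos(m)^3 + 14.11302*cos(m)^2 - 7.93104*cos(m) - 15.033552)/(1.23*cos(m)^2 + 1.86*cos(m) - 2.18)^3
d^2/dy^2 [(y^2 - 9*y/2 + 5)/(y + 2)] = 36/(y^3 + 6*y^2 + 12*y + 8)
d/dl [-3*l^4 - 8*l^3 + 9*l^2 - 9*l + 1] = -12*l^3 - 24*l^2 + 18*l - 9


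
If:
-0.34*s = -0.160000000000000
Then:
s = 0.47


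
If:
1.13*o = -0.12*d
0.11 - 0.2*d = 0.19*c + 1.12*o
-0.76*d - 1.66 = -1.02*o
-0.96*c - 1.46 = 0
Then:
No Solution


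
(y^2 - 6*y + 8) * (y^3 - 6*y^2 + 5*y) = y^5 - 12*y^4 + 49*y^3 - 78*y^2 + 40*y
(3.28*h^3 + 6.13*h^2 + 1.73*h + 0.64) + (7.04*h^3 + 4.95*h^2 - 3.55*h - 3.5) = 10.32*h^3 + 11.08*h^2 - 1.82*h - 2.86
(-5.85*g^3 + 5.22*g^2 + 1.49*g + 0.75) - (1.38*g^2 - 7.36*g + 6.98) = -5.85*g^3 + 3.84*g^2 + 8.85*g - 6.23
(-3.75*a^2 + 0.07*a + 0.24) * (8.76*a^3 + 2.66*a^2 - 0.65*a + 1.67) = -32.85*a^5 - 9.3618*a^4 + 4.7261*a^3 - 5.6696*a^2 - 0.0391*a + 0.4008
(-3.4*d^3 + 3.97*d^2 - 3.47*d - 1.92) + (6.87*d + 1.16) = -3.4*d^3 + 3.97*d^2 + 3.4*d - 0.76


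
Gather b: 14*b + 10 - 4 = 14*b + 6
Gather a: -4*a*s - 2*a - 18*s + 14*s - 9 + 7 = a*(-4*s - 2) - 4*s - 2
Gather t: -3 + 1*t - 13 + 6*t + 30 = 7*t + 14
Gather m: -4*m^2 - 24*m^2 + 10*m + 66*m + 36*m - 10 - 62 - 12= -28*m^2 + 112*m - 84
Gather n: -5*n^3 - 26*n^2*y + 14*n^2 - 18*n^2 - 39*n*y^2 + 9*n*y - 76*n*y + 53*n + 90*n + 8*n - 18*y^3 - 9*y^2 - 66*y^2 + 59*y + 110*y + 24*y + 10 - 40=-5*n^3 + n^2*(-26*y - 4) + n*(-39*y^2 - 67*y + 151) - 18*y^3 - 75*y^2 + 193*y - 30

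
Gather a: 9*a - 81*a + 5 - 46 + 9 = -72*a - 32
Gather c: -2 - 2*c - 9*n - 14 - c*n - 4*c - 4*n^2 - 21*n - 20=c*(-n - 6) - 4*n^2 - 30*n - 36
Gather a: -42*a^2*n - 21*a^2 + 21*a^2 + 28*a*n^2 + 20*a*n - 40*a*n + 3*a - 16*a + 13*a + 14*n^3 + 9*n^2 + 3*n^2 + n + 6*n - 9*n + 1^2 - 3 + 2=-42*a^2*n + a*(28*n^2 - 20*n) + 14*n^3 + 12*n^2 - 2*n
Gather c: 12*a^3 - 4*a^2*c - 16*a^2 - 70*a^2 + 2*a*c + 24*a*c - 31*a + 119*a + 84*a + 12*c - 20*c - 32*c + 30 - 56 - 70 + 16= 12*a^3 - 86*a^2 + 172*a + c*(-4*a^2 + 26*a - 40) - 80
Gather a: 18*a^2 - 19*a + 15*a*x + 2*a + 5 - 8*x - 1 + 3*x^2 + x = 18*a^2 + a*(15*x - 17) + 3*x^2 - 7*x + 4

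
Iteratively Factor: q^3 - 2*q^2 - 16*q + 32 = (q - 4)*(q^2 + 2*q - 8) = (q - 4)*(q + 4)*(q - 2)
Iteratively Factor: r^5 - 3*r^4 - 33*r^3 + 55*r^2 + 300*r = (r + 3)*(r^4 - 6*r^3 - 15*r^2 + 100*r) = (r - 5)*(r + 3)*(r^3 - r^2 - 20*r) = (r - 5)^2*(r + 3)*(r^2 + 4*r) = (r - 5)^2*(r + 3)*(r + 4)*(r)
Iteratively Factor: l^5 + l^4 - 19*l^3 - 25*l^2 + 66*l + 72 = (l - 4)*(l^4 + 5*l^3 + l^2 - 21*l - 18) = (l - 4)*(l - 2)*(l^3 + 7*l^2 + 15*l + 9) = (l - 4)*(l - 2)*(l + 3)*(l^2 + 4*l + 3) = (l - 4)*(l - 2)*(l + 1)*(l + 3)*(l + 3)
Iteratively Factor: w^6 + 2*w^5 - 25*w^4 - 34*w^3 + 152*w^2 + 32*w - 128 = (w + 4)*(w^5 - 2*w^4 - 17*w^3 + 34*w^2 + 16*w - 32) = (w + 4)^2*(w^4 - 6*w^3 + 7*w^2 + 6*w - 8) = (w - 2)*(w + 4)^2*(w^3 - 4*w^2 - w + 4) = (w - 2)*(w + 1)*(w + 4)^2*(w^2 - 5*w + 4) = (w - 4)*(w - 2)*(w + 1)*(w + 4)^2*(w - 1)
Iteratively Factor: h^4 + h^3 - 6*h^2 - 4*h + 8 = (h - 1)*(h^3 + 2*h^2 - 4*h - 8) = (h - 1)*(h + 2)*(h^2 - 4) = (h - 1)*(h + 2)^2*(h - 2)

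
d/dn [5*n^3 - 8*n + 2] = 15*n^2 - 8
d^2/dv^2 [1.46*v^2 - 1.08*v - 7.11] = 2.92000000000000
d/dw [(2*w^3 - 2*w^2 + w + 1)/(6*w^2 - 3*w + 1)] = 2*(6*w^4 - 6*w^3 + 3*w^2 - 8*w + 2)/(36*w^4 - 36*w^3 + 21*w^2 - 6*w + 1)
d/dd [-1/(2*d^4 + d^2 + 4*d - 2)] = 2*(4*d^3 + d + 2)/(2*d^4 + d^2 + 4*d - 2)^2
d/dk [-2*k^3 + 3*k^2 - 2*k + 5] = -6*k^2 + 6*k - 2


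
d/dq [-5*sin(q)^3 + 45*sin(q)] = 15*(cos(q)^2 + 2)*cos(q)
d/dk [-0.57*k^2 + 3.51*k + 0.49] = 3.51 - 1.14*k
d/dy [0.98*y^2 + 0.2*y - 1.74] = 1.96*y + 0.2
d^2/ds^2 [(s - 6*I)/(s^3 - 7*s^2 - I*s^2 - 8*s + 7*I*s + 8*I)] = 2*((s - 6*I)*(-3*s^2 + 14*s + 2*I*s + 8 - 7*I)^2 + (-3*s^2 + 14*s + 2*I*s + (s - 6*I)*(-3*s + 7 + I) + 8 - 7*I)*(s^3 - 7*s^2 - I*s^2 - 8*s + 7*I*s + 8*I))/(s^3 - 7*s^2 - I*s^2 - 8*s + 7*I*s + 8*I)^3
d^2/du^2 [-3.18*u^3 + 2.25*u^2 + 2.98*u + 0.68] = 4.5 - 19.08*u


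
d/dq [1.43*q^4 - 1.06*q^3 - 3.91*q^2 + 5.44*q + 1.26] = 5.72*q^3 - 3.18*q^2 - 7.82*q + 5.44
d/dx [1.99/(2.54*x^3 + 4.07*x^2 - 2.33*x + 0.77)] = (-15.1638*x^2 - 16.1986*x + 4.6367)/(2.54*x^3 + 4.07*x^2 - 2.33*x + 0.77)^2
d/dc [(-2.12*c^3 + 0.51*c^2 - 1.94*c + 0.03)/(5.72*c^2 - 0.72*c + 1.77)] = (-12.1264*c^4 + 3.0528*c^3 - 0.5276*c^2 + 1.4622*c - 3.4122)/(32.7184*c^4 - 8.2368*c^3 + 20.7672*c^2 - 2.5488*c + 3.1329)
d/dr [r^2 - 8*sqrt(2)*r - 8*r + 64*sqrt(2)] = 2*r - 8*sqrt(2) - 8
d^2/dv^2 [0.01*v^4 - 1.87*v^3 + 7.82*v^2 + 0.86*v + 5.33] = 0.12*v^2 - 11.22*v + 15.64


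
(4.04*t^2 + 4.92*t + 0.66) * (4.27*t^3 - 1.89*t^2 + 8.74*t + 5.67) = 17.2508*t^5 + 13.3728*t^4 + 28.829*t^3 + 64.6602*t^2 + 33.6648*t + 3.7422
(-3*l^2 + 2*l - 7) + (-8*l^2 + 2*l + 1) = -11*l^2 + 4*l - 6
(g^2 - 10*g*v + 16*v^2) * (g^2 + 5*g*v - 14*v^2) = g^4 - 5*g^3*v - 48*g^2*v^2 + 220*g*v^3 - 224*v^4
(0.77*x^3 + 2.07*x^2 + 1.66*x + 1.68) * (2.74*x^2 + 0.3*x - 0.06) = 2.1098*x^5 + 5.9028*x^4 + 5.1232*x^3 + 4.977*x^2 + 0.4044*x - 0.1008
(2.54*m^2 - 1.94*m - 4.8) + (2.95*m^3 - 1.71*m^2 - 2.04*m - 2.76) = 2.95*m^3 + 0.83*m^2 - 3.98*m - 7.56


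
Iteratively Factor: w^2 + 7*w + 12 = (w + 3)*(w + 4)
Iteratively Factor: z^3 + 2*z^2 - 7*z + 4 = (z + 4)*(z^2 - 2*z + 1) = (z - 1)*(z + 4)*(z - 1)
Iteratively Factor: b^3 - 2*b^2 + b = (b - 1)*(b^2 - b) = b*(b - 1)*(b - 1)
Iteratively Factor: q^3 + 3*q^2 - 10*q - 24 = (q - 3)*(q^2 + 6*q + 8) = (q - 3)*(q + 4)*(q + 2)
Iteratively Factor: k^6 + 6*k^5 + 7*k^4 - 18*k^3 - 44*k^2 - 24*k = (k)*(k^5 + 6*k^4 + 7*k^3 - 18*k^2 - 44*k - 24) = k*(k + 3)*(k^4 + 3*k^3 - 2*k^2 - 12*k - 8) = k*(k + 2)*(k + 3)*(k^3 + k^2 - 4*k - 4) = k*(k + 2)^2*(k + 3)*(k^2 - k - 2) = k*(k + 1)*(k + 2)^2*(k + 3)*(k - 2)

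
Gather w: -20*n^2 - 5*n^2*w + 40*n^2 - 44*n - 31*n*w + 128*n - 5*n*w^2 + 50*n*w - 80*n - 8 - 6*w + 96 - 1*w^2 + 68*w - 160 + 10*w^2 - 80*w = 20*n^2 + 4*n + w^2*(9 - 5*n) + w*(-5*n^2 + 19*n - 18) - 72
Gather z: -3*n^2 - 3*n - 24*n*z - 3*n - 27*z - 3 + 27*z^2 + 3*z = -3*n^2 - 6*n + 27*z^2 + z*(-24*n - 24) - 3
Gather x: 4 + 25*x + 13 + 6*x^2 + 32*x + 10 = 6*x^2 + 57*x + 27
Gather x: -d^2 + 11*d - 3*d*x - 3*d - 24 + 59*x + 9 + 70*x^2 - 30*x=-d^2 + 8*d + 70*x^2 + x*(29 - 3*d) - 15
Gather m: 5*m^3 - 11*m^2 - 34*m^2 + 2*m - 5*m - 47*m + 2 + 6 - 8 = 5*m^3 - 45*m^2 - 50*m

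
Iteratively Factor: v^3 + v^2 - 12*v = (v)*(v^2 + v - 12) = v*(v + 4)*(v - 3)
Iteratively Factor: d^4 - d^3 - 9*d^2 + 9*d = (d - 1)*(d^3 - 9*d) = (d - 3)*(d - 1)*(d^2 + 3*d) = d*(d - 3)*(d - 1)*(d + 3)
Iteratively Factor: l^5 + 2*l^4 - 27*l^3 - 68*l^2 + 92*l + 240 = (l + 2)*(l^4 - 27*l^2 - 14*l + 120) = (l + 2)*(l + 3)*(l^3 - 3*l^2 - 18*l + 40) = (l + 2)*(l + 3)*(l + 4)*(l^2 - 7*l + 10) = (l - 2)*(l + 2)*(l + 3)*(l + 4)*(l - 5)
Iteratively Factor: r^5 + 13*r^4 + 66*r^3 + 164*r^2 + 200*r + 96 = (r + 4)*(r^4 + 9*r^3 + 30*r^2 + 44*r + 24) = (r + 2)*(r + 4)*(r^3 + 7*r^2 + 16*r + 12) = (r + 2)*(r + 3)*(r + 4)*(r^2 + 4*r + 4) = (r + 2)^2*(r + 3)*(r + 4)*(r + 2)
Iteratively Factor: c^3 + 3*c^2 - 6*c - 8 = (c + 1)*(c^2 + 2*c - 8) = (c + 1)*(c + 4)*(c - 2)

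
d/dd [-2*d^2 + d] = 1 - 4*d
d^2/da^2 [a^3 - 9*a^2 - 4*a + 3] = 6*a - 18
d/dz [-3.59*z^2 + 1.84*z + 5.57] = 1.84 - 7.18*z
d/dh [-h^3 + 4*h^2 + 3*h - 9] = -3*h^2 + 8*h + 3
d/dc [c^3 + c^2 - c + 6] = 3*c^2 + 2*c - 1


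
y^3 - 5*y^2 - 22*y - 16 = (y - 8)*(y + 1)*(y + 2)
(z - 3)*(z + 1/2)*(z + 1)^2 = z^4 - z^3/2 - 11*z^2/2 - 11*z/2 - 3/2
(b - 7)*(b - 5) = b^2 - 12*b + 35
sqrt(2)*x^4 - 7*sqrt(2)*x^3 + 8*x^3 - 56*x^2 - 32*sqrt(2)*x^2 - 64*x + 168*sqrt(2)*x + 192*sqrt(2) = (x - 8)*(x - 2*sqrt(2))*(x + 6*sqrt(2))*(sqrt(2)*x + sqrt(2))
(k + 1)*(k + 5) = k^2 + 6*k + 5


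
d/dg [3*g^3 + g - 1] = 9*g^2 + 1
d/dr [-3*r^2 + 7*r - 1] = 7 - 6*r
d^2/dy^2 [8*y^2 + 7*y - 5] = 16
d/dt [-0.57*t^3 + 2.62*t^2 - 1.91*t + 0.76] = -1.71*t^2 + 5.24*t - 1.91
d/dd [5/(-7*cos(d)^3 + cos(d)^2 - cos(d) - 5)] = 5*(-21*cos(d)^2 + 2*cos(d) - 1)*sin(d)/(7*cos(d)^3 - cos(d)^2 + cos(d) + 5)^2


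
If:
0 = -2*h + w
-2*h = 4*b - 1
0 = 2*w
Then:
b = 1/4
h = 0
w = 0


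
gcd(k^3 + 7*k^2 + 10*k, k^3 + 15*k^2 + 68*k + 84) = k + 2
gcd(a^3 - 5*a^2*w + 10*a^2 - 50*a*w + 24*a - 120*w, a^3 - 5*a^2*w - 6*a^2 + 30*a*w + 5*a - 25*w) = -a + 5*w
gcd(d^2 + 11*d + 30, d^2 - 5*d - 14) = 1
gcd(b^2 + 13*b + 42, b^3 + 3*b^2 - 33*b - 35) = b + 7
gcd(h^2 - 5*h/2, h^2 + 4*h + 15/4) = 1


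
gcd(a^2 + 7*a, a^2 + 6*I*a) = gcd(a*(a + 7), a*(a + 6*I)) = a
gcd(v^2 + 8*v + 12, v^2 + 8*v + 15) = 1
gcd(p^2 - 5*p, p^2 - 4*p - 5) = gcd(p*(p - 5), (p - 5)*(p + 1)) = p - 5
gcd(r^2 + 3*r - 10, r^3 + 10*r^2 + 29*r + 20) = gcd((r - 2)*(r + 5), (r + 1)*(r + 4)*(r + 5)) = r + 5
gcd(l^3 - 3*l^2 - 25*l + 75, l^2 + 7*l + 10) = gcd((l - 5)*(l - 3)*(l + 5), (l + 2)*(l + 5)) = l + 5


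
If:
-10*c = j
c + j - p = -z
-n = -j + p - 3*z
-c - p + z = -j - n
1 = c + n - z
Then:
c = 2/3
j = -20/3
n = 4/3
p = -5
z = 1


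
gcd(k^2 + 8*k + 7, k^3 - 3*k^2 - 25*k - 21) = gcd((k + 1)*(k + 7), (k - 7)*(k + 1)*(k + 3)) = k + 1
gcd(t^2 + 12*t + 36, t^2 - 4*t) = 1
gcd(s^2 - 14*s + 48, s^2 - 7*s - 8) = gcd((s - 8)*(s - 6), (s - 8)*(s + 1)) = s - 8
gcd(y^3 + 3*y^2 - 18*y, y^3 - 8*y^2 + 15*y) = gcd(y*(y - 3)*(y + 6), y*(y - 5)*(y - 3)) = y^2 - 3*y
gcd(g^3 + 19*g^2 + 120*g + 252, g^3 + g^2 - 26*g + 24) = g + 6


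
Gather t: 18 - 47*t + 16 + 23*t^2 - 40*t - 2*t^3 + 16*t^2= -2*t^3 + 39*t^2 - 87*t + 34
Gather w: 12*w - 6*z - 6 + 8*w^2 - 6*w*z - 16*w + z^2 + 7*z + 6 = 8*w^2 + w*(-6*z - 4) + z^2 + z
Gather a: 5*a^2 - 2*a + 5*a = 5*a^2 + 3*a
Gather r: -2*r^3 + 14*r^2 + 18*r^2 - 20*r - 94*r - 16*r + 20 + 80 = -2*r^3 + 32*r^2 - 130*r + 100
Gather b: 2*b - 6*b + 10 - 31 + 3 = -4*b - 18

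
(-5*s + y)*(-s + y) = 5*s^2 - 6*s*y + y^2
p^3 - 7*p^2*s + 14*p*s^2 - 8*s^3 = (p - 4*s)*(p - 2*s)*(p - s)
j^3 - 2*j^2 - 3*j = j*(j - 3)*(j + 1)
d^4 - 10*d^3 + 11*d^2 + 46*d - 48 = (d - 8)*(d - 3)*(d - 1)*(d + 2)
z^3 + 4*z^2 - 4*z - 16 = (z - 2)*(z + 2)*(z + 4)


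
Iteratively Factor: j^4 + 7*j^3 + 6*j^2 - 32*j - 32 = (j + 4)*(j^3 + 3*j^2 - 6*j - 8) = (j + 1)*(j + 4)*(j^2 + 2*j - 8) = (j + 1)*(j + 4)^2*(j - 2)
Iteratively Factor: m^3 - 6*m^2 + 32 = (m - 4)*(m^2 - 2*m - 8) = (m - 4)*(m + 2)*(m - 4)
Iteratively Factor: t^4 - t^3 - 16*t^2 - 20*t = (t + 2)*(t^3 - 3*t^2 - 10*t) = (t + 2)^2*(t^2 - 5*t) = t*(t + 2)^2*(t - 5)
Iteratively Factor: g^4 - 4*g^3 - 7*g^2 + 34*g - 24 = (g - 1)*(g^3 - 3*g^2 - 10*g + 24) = (g - 1)*(g + 3)*(g^2 - 6*g + 8) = (g - 4)*(g - 1)*(g + 3)*(g - 2)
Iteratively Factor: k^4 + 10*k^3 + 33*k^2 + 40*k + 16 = (k + 4)*(k^3 + 6*k^2 + 9*k + 4) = (k + 1)*(k + 4)*(k^2 + 5*k + 4) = (k + 1)^2*(k + 4)*(k + 4)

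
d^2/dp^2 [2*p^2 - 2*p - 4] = 4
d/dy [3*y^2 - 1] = 6*y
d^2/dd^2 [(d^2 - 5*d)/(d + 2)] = 28/(d^3 + 6*d^2 + 12*d + 8)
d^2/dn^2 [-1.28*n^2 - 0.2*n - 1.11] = -2.56000000000000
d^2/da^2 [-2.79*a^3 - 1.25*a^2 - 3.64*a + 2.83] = -16.74*a - 2.5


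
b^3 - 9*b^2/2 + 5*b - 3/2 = (b - 3)*(b - 1)*(b - 1/2)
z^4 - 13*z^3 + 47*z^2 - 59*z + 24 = (z - 8)*(z - 3)*(z - 1)^2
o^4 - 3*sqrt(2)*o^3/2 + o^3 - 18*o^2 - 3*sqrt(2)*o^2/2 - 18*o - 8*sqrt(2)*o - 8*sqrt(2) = (o + 1)*(o - 4*sqrt(2))*(o + sqrt(2)/2)*(o + 2*sqrt(2))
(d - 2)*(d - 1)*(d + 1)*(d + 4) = d^4 + 2*d^3 - 9*d^2 - 2*d + 8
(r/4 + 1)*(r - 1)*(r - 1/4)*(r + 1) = r^4/4 + 15*r^3/16 - r^2/2 - 15*r/16 + 1/4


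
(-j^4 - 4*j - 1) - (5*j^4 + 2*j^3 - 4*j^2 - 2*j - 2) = -6*j^4 - 2*j^3 + 4*j^2 - 2*j + 1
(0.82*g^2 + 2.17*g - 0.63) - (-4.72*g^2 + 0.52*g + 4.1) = 5.54*g^2 + 1.65*g - 4.73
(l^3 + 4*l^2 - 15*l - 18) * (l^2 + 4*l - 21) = l^5 + 8*l^4 - 20*l^3 - 162*l^2 + 243*l + 378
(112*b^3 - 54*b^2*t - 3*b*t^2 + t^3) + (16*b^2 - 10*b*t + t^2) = 112*b^3 - 54*b^2*t + 16*b^2 - 3*b*t^2 - 10*b*t + t^3 + t^2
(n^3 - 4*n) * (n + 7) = n^4 + 7*n^3 - 4*n^2 - 28*n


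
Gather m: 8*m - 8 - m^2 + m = -m^2 + 9*m - 8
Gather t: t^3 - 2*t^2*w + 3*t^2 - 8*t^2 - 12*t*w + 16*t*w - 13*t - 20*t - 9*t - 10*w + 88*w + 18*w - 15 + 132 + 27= t^3 + t^2*(-2*w - 5) + t*(4*w - 42) + 96*w + 144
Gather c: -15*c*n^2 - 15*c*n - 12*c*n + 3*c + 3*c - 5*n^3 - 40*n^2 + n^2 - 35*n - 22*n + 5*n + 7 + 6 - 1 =c*(-15*n^2 - 27*n + 6) - 5*n^3 - 39*n^2 - 52*n + 12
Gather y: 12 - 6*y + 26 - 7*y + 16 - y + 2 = 56 - 14*y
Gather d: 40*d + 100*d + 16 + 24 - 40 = 140*d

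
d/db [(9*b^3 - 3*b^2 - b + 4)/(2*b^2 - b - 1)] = (18*b^4 - 18*b^3 - 22*b^2 - 10*b + 5)/(4*b^4 - 4*b^3 - 3*b^2 + 2*b + 1)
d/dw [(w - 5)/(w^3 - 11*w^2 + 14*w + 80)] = 2*(3 - w)/(w^4 - 12*w^3 + 4*w^2 + 192*w + 256)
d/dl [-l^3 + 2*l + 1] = 2 - 3*l^2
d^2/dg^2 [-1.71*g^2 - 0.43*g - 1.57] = -3.42000000000000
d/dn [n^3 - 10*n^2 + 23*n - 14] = 3*n^2 - 20*n + 23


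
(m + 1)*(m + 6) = m^2 + 7*m + 6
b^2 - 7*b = b*(b - 7)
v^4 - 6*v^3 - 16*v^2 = v^2*(v - 8)*(v + 2)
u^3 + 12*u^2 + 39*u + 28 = (u + 1)*(u + 4)*(u + 7)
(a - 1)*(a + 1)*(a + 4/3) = a^3 + 4*a^2/3 - a - 4/3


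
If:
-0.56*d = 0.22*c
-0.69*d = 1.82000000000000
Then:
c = 6.71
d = -2.64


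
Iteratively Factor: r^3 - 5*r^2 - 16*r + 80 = (r + 4)*(r^2 - 9*r + 20) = (r - 5)*(r + 4)*(r - 4)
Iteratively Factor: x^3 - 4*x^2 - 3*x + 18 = (x - 3)*(x^2 - x - 6) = (x - 3)*(x + 2)*(x - 3)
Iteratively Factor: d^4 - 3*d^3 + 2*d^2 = (d - 2)*(d^3 - d^2) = d*(d - 2)*(d^2 - d) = d^2*(d - 2)*(d - 1)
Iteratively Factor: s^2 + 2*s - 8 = (s - 2)*(s + 4)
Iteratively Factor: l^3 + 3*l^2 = (l + 3)*(l^2) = l*(l + 3)*(l)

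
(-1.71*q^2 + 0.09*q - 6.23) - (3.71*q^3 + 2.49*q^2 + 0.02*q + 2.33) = -3.71*q^3 - 4.2*q^2 + 0.07*q - 8.56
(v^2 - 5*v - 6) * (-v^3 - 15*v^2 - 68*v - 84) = -v^5 - 10*v^4 + 13*v^3 + 346*v^2 + 828*v + 504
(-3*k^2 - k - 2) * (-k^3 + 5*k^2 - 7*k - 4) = 3*k^5 - 14*k^4 + 18*k^3 + 9*k^2 + 18*k + 8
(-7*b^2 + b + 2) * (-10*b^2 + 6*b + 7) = 70*b^4 - 52*b^3 - 63*b^2 + 19*b + 14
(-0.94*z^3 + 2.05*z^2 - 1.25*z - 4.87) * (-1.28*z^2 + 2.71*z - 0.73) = 1.2032*z^5 - 5.1714*z^4 + 7.8417*z^3 + 1.3496*z^2 - 12.2852*z + 3.5551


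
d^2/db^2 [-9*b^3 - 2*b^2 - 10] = -54*b - 4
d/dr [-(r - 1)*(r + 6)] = -2*r - 5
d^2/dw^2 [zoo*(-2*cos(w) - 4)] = zoo*cos(w)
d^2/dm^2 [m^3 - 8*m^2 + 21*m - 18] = 6*m - 16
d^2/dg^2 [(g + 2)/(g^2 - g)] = 2*(g^3 + 6*g^2 - 6*g + 2)/(g^3*(g^3 - 3*g^2 + 3*g - 1))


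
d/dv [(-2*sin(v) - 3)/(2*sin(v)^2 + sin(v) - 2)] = (4*sin(v)^2 + 12*sin(v) + 7)*cos(v)/(sin(v) - cos(2*v) - 1)^2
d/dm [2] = 0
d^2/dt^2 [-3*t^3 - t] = -18*t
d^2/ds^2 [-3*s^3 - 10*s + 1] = -18*s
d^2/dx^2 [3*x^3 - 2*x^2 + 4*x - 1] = 18*x - 4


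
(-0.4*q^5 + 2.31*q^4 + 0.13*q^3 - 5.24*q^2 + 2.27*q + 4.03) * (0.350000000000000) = -0.14*q^5 + 0.8085*q^4 + 0.0455*q^3 - 1.834*q^2 + 0.7945*q + 1.4105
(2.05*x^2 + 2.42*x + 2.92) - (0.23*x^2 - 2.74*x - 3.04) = 1.82*x^2 + 5.16*x + 5.96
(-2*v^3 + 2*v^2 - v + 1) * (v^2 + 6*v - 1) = -2*v^5 - 10*v^4 + 13*v^3 - 7*v^2 + 7*v - 1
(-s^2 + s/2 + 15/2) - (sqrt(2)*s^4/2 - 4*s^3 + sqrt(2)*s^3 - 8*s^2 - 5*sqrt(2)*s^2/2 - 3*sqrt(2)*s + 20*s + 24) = -sqrt(2)*s^4/2 - sqrt(2)*s^3 + 4*s^3 + 5*sqrt(2)*s^2/2 + 7*s^2 - 39*s/2 + 3*sqrt(2)*s - 33/2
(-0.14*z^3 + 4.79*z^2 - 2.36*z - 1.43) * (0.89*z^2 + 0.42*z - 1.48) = -0.1246*z^5 + 4.2043*z^4 + 0.1186*z^3 - 9.3531*z^2 + 2.8922*z + 2.1164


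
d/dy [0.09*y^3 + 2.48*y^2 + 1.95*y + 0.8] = 0.27*y^2 + 4.96*y + 1.95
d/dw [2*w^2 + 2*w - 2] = 4*w + 2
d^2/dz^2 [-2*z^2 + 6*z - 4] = -4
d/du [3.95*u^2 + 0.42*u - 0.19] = 7.9*u + 0.42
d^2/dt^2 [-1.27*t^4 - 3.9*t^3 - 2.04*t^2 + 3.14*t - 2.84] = -15.24*t^2 - 23.4*t - 4.08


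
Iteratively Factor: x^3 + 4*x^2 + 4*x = (x)*(x^2 + 4*x + 4) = x*(x + 2)*(x + 2)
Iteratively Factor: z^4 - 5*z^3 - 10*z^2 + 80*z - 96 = (z - 3)*(z^3 - 2*z^2 - 16*z + 32) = (z - 3)*(z - 2)*(z^2 - 16) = (z - 3)*(z - 2)*(z + 4)*(z - 4)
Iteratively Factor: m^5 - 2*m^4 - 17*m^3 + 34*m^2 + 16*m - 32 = (m - 2)*(m^4 - 17*m^2 + 16) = (m - 2)*(m + 4)*(m^3 - 4*m^2 - m + 4) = (m - 2)*(m + 1)*(m + 4)*(m^2 - 5*m + 4) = (m - 4)*(m - 2)*(m + 1)*(m + 4)*(m - 1)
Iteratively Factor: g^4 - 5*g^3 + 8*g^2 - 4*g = (g - 2)*(g^3 - 3*g^2 + 2*g) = (g - 2)*(g - 1)*(g^2 - 2*g) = (g - 2)^2*(g - 1)*(g)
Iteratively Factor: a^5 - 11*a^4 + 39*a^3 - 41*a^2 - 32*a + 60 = (a - 5)*(a^4 - 6*a^3 + 9*a^2 + 4*a - 12) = (a - 5)*(a - 2)*(a^3 - 4*a^2 + a + 6) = (a - 5)*(a - 2)^2*(a^2 - 2*a - 3) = (a - 5)*(a - 2)^2*(a + 1)*(a - 3)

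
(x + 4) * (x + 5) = x^2 + 9*x + 20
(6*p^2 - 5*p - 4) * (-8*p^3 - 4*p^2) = -48*p^5 + 16*p^4 + 52*p^3 + 16*p^2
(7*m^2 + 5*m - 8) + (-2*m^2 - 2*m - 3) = 5*m^2 + 3*m - 11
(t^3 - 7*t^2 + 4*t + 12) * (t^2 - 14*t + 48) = t^5 - 21*t^4 + 150*t^3 - 380*t^2 + 24*t + 576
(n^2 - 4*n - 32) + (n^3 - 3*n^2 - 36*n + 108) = n^3 - 2*n^2 - 40*n + 76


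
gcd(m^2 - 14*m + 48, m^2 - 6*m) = m - 6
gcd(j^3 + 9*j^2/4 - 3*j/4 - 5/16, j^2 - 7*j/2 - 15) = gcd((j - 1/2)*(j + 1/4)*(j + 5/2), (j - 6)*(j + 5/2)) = j + 5/2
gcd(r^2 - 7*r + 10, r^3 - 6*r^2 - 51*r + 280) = r - 5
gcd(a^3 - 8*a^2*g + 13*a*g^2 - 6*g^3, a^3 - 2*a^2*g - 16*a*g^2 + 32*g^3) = 1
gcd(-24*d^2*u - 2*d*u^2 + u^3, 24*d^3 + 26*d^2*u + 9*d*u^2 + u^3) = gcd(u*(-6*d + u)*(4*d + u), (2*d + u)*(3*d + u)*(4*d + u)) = 4*d + u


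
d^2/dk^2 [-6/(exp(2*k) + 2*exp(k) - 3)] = 12*(-4*(exp(k) + 1)^2*exp(k) + (2*exp(k) + 1)*(exp(2*k) + 2*exp(k) - 3))*exp(k)/(exp(2*k) + 2*exp(k) - 3)^3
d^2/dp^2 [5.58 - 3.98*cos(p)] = 3.98*cos(p)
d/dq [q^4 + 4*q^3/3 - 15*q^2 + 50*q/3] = 4*q^3 + 4*q^2 - 30*q + 50/3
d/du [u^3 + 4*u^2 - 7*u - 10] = 3*u^2 + 8*u - 7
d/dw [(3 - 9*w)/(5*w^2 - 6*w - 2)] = 3*(15*w^2 - 10*w + 12)/(25*w^4 - 60*w^3 + 16*w^2 + 24*w + 4)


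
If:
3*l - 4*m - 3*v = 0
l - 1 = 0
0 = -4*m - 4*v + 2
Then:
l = 1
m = 3/2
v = -1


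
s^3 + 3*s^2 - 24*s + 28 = (s - 2)^2*(s + 7)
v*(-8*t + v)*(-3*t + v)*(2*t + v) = 48*t^3*v + 2*t^2*v^2 - 9*t*v^3 + v^4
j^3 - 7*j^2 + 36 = (j - 6)*(j - 3)*(j + 2)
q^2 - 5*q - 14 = (q - 7)*(q + 2)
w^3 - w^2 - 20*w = w*(w - 5)*(w + 4)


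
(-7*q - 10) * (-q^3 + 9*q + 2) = 7*q^4 + 10*q^3 - 63*q^2 - 104*q - 20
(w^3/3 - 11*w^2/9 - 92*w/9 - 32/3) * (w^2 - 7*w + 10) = w^5/3 - 32*w^4/9 + 5*w^3/3 + 146*w^2/3 - 248*w/9 - 320/3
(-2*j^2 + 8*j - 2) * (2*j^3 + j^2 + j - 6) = -4*j^5 + 14*j^4 + 2*j^3 + 18*j^2 - 50*j + 12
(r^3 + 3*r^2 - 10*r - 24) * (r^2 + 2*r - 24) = r^5 + 5*r^4 - 28*r^3 - 116*r^2 + 192*r + 576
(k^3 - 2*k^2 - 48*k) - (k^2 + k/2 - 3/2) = k^3 - 3*k^2 - 97*k/2 + 3/2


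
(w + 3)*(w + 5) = w^2 + 8*w + 15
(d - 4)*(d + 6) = d^2 + 2*d - 24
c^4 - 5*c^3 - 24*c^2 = c^2*(c - 8)*(c + 3)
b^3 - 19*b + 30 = (b - 3)*(b - 2)*(b + 5)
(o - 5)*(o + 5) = o^2 - 25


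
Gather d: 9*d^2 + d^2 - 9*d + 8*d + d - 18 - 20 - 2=10*d^2 - 40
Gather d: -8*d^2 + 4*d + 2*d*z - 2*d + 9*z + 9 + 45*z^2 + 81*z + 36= -8*d^2 + d*(2*z + 2) + 45*z^2 + 90*z + 45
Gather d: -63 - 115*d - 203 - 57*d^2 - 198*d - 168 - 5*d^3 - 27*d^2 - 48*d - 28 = -5*d^3 - 84*d^2 - 361*d - 462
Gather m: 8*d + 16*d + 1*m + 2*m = 24*d + 3*m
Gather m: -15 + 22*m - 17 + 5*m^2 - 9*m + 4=5*m^2 + 13*m - 28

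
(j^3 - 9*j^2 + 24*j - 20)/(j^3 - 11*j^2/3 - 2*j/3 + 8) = 3*(j^2 - 7*j + 10)/(3*j^2 - 5*j - 12)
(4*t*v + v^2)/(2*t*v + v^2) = (4*t + v)/(2*t + v)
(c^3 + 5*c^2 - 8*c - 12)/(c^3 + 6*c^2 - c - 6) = (c - 2)/(c - 1)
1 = 1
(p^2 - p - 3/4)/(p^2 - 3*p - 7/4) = (2*p - 3)/(2*p - 7)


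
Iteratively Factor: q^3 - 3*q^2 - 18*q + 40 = (q - 2)*(q^2 - q - 20) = (q - 5)*(q - 2)*(q + 4)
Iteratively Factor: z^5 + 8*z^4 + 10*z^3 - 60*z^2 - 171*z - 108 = (z + 3)*(z^4 + 5*z^3 - 5*z^2 - 45*z - 36) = (z + 3)^2*(z^3 + 2*z^2 - 11*z - 12) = (z + 1)*(z + 3)^2*(z^2 + z - 12) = (z + 1)*(z + 3)^2*(z + 4)*(z - 3)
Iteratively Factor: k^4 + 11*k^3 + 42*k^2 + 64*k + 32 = (k + 4)*(k^3 + 7*k^2 + 14*k + 8) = (k + 2)*(k + 4)*(k^2 + 5*k + 4) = (k + 2)*(k + 4)^2*(k + 1)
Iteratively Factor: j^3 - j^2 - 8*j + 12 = (j - 2)*(j^2 + j - 6) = (j - 2)^2*(j + 3)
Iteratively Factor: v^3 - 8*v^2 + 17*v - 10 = (v - 1)*(v^2 - 7*v + 10) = (v - 5)*(v - 1)*(v - 2)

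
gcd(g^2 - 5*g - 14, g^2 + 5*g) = 1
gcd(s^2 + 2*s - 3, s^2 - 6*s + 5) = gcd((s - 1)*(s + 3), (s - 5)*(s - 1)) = s - 1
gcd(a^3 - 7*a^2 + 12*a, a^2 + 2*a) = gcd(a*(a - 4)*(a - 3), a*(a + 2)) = a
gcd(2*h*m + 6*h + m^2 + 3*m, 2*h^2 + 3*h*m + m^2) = 2*h + m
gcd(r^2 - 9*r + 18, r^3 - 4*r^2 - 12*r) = r - 6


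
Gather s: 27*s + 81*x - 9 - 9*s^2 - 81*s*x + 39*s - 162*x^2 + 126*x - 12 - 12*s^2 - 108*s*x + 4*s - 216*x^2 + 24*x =-21*s^2 + s*(70 - 189*x) - 378*x^2 + 231*x - 21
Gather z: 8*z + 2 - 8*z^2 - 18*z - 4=-8*z^2 - 10*z - 2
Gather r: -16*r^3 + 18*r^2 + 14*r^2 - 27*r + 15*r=-16*r^3 + 32*r^2 - 12*r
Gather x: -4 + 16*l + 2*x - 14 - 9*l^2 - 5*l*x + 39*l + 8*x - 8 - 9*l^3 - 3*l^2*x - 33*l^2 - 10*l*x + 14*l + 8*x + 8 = -9*l^3 - 42*l^2 + 69*l + x*(-3*l^2 - 15*l + 18) - 18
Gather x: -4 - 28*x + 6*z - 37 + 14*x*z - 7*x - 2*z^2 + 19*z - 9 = x*(14*z - 35) - 2*z^2 + 25*z - 50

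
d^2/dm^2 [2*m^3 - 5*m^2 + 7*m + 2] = 12*m - 10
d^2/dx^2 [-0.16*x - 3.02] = 0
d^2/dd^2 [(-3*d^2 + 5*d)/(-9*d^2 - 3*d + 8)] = 36*(-27*d^3 + 36*d^2 - 60*d + 4)/(729*d^6 + 729*d^5 - 1701*d^4 - 1269*d^3 + 1512*d^2 + 576*d - 512)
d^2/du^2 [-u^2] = -2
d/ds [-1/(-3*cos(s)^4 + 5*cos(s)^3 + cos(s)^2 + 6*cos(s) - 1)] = (12*cos(s)^3 - 15*cos(s)^2 - 2*cos(s) - 6)*sin(s)/(-3*cos(s)^4 + 5*cos(s)^3 + cos(s)^2 + 6*cos(s) - 1)^2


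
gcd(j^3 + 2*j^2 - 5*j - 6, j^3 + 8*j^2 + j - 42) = j^2 + j - 6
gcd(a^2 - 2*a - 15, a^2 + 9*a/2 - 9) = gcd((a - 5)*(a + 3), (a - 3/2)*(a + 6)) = 1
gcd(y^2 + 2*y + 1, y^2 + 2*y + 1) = y^2 + 2*y + 1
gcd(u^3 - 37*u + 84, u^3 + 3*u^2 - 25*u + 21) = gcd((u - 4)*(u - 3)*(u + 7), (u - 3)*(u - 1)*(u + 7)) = u^2 + 4*u - 21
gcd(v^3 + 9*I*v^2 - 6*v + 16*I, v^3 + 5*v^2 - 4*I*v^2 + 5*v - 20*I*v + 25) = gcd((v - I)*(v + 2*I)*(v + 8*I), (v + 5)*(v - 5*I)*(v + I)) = 1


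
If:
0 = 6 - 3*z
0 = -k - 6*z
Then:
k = -12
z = 2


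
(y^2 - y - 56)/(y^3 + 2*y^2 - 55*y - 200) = (y + 7)/(y^2 + 10*y + 25)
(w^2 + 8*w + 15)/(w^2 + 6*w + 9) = (w + 5)/(w + 3)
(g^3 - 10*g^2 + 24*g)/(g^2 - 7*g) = (g^2 - 10*g + 24)/(g - 7)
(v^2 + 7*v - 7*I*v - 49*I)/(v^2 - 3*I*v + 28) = (v + 7)/(v + 4*I)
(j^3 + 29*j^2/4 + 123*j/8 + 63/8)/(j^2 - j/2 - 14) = (4*j^2 + 15*j + 9)/(4*(j - 4))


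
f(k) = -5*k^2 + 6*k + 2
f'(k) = 6 - 10*k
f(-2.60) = -47.40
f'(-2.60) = 32.00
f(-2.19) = -35.12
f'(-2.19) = 27.90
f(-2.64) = -48.69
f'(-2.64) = 32.40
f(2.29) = -10.48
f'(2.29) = -16.90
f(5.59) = -120.70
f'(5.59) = -49.90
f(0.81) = 3.58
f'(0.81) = -2.10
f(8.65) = -320.21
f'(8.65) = -80.50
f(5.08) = -96.55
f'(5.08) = -44.80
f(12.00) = -646.00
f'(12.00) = -114.00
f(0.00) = 2.00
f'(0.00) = 6.00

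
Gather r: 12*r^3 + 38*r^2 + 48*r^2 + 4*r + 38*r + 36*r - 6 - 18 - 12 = 12*r^3 + 86*r^2 + 78*r - 36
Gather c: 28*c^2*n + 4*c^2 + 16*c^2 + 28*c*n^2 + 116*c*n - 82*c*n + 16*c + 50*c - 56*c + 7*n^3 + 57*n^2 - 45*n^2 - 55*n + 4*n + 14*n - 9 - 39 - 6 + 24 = c^2*(28*n + 20) + c*(28*n^2 + 34*n + 10) + 7*n^3 + 12*n^2 - 37*n - 30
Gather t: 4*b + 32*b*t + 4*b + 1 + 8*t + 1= 8*b + t*(32*b + 8) + 2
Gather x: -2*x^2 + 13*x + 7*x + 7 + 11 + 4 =-2*x^2 + 20*x + 22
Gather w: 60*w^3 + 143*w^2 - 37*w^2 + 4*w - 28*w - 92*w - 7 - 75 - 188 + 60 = 60*w^3 + 106*w^2 - 116*w - 210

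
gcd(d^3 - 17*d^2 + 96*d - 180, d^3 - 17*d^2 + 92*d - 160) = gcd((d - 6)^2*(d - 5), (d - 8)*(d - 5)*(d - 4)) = d - 5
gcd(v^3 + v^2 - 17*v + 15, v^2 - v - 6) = v - 3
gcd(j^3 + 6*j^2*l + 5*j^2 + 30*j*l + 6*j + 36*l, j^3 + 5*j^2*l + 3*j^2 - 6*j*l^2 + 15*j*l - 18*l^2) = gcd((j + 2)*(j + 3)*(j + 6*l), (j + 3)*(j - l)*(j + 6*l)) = j^2 + 6*j*l + 3*j + 18*l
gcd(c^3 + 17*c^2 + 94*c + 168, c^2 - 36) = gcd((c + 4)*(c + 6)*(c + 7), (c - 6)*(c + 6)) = c + 6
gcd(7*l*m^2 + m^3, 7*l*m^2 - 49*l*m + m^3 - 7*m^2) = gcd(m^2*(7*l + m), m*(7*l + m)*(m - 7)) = 7*l*m + m^2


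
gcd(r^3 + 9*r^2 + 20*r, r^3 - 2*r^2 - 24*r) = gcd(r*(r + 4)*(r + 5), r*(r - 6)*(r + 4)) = r^2 + 4*r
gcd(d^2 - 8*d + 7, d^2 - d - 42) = d - 7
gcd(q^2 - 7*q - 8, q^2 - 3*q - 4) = q + 1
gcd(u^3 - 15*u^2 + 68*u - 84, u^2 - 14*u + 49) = u - 7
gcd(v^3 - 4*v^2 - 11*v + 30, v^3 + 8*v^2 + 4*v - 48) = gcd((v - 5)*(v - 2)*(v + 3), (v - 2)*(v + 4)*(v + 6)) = v - 2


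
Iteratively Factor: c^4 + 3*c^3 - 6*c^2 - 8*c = (c)*(c^3 + 3*c^2 - 6*c - 8) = c*(c - 2)*(c^2 + 5*c + 4) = c*(c - 2)*(c + 4)*(c + 1)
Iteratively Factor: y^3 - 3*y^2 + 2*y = (y - 1)*(y^2 - 2*y) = y*(y - 1)*(y - 2)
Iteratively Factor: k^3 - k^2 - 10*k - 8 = (k + 2)*(k^2 - 3*k - 4) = (k - 4)*(k + 2)*(k + 1)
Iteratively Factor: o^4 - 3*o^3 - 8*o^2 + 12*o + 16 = (o + 1)*(o^3 - 4*o^2 - 4*o + 16) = (o + 1)*(o + 2)*(o^2 - 6*o + 8) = (o - 2)*(o + 1)*(o + 2)*(o - 4)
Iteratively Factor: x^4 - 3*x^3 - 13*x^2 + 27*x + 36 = (x + 3)*(x^3 - 6*x^2 + 5*x + 12) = (x - 3)*(x + 3)*(x^2 - 3*x - 4) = (x - 3)*(x + 1)*(x + 3)*(x - 4)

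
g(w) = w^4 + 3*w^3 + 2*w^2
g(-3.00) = 18.00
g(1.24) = 11.16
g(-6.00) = 720.00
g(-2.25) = 1.58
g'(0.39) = 3.17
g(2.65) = 119.19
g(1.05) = 6.89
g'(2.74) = 160.81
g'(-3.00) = -39.00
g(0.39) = 0.51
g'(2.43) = 120.26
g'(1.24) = 26.42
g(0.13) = 0.04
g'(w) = 4*w^3 + 9*w^2 + 4*w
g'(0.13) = 0.68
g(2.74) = 133.09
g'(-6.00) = -564.00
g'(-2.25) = -9.00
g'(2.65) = 148.24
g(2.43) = 89.72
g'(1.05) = 18.75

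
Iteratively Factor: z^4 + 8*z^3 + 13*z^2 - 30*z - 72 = (z - 2)*(z^3 + 10*z^2 + 33*z + 36) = (z - 2)*(z + 4)*(z^2 + 6*z + 9) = (z - 2)*(z + 3)*(z + 4)*(z + 3)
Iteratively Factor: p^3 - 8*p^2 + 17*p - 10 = (p - 5)*(p^2 - 3*p + 2) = (p - 5)*(p - 2)*(p - 1)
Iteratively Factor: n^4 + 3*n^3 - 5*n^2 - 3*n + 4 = (n + 1)*(n^3 + 2*n^2 - 7*n + 4) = (n - 1)*(n + 1)*(n^2 + 3*n - 4) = (n - 1)^2*(n + 1)*(n + 4)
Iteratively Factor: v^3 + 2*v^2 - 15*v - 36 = (v + 3)*(v^2 - v - 12) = (v + 3)^2*(v - 4)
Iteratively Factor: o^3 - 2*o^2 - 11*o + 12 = (o - 1)*(o^2 - o - 12) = (o - 1)*(o + 3)*(o - 4)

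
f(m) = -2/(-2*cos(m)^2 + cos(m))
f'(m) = -2*(-4*sin(m)*cos(m) + sin(m))/(-2*cos(m)^2 + cos(m))^2 = 2*(-sin(m)/cos(m)^2 + 4*tan(m))/(2*cos(m) - 1)^2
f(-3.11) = 0.67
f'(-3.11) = 0.04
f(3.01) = 0.68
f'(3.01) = -0.15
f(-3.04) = 0.67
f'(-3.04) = 0.11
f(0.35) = 2.42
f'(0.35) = 2.78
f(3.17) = 0.67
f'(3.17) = 0.03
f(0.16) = 2.08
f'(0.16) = 1.02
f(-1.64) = 25.41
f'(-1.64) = 411.12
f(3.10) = 0.67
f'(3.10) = -0.05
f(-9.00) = 0.78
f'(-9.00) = 0.58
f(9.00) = 0.78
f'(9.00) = -0.58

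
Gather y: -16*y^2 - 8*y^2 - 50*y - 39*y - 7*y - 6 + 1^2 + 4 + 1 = -24*y^2 - 96*y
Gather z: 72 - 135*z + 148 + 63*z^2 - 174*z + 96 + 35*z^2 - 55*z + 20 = 98*z^2 - 364*z + 336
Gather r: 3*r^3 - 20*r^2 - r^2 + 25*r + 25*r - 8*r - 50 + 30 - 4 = 3*r^3 - 21*r^2 + 42*r - 24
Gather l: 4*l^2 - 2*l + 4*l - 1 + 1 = 4*l^2 + 2*l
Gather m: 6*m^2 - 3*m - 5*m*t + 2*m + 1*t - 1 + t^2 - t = 6*m^2 + m*(-5*t - 1) + t^2 - 1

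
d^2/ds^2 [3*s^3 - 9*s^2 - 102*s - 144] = 18*s - 18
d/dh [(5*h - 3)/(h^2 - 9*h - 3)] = (-5*h^2 + 6*h - 42)/(h^4 - 18*h^3 + 75*h^2 + 54*h + 9)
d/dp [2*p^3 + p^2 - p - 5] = 6*p^2 + 2*p - 1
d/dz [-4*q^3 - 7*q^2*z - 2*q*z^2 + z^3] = -7*q^2 - 4*q*z + 3*z^2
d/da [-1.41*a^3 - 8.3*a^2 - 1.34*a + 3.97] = -4.23*a^2 - 16.6*a - 1.34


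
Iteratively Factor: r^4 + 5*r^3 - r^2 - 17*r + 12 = (r - 1)*(r^3 + 6*r^2 + 5*r - 12) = (r - 1)*(r + 3)*(r^2 + 3*r - 4) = (r - 1)*(r + 3)*(r + 4)*(r - 1)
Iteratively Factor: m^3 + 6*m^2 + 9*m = (m)*(m^2 + 6*m + 9) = m*(m + 3)*(m + 3)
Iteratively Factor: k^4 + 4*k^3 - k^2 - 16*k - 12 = (k + 2)*(k^3 + 2*k^2 - 5*k - 6) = (k + 1)*(k + 2)*(k^2 + k - 6) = (k - 2)*(k + 1)*(k + 2)*(k + 3)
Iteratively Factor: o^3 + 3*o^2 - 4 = (o + 2)*(o^2 + o - 2) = (o + 2)^2*(o - 1)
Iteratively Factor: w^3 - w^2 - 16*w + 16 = (w - 4)*(w^2 + 3*w - 4) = (w - 4)*(w + 4)*(w - 1)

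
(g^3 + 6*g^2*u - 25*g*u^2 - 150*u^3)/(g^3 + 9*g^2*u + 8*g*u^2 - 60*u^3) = (-g + 5*u)/(-g + 2*u)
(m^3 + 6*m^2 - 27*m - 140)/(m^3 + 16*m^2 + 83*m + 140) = (m - 5)/(m + 5)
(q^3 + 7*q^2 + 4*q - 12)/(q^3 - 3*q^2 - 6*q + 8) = (q + 6)/(q - 4)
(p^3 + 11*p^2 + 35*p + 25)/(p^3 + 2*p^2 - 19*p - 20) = (p + 5)/(p - 4)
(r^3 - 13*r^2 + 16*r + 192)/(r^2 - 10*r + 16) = (r^2 - 5*r - 24)/(r - 2)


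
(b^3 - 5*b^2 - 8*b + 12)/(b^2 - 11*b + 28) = (b^3 - 5*b^2 - 8*b + 12)/(b^2 - 11*b + 28)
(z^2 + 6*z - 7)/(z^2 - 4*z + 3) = (z + 7)/(z - 3)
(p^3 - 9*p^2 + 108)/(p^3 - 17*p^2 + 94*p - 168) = (p^2 - 3*p - 18)/(p^2 - 11*p + 28)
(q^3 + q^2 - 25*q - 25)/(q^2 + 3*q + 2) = (q^2 - 25)/(q + 2)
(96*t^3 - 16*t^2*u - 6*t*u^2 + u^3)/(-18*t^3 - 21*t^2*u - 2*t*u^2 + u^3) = (-16*t^2 + u^2)/(3*t^2 + 4*t*u + u^2)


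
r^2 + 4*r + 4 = (r + 2)^2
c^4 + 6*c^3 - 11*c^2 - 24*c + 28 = (c - 2)*(c - 1)*(c + 2)*(c + 7)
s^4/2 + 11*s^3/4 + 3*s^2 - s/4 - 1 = (s/2 + 1/2)*(s - 1/2)*(s + 1)*(s + 4)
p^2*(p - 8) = p^3 - 8*p^2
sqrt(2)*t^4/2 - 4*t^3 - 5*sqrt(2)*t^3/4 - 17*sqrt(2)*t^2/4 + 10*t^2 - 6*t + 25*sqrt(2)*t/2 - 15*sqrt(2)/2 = (t - 3/2)*(t - 1)*(t - 5*sqrt(2))*(sqrt(2)*t/2 + 1)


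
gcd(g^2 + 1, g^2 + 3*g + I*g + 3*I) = g + I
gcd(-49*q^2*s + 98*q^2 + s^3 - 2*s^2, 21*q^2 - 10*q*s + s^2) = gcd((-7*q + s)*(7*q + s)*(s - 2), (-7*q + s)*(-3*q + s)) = 7*q - s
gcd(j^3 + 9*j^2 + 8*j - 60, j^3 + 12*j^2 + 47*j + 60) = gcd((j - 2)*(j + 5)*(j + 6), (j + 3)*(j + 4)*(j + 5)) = j + 5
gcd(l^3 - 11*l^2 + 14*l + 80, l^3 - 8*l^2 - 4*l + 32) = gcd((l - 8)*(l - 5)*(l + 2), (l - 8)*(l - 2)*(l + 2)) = l^2 - 6*l - 16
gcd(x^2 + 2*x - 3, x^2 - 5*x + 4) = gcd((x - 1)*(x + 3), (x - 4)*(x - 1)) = x - 1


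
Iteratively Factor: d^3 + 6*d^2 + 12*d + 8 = (d + 2)*(d^2 + 4*d + 4) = (d + 2)^2*(d + 2)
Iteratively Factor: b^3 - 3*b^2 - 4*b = (b - 4)*(b^2 + b) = b*(b - 4)*(b + 1)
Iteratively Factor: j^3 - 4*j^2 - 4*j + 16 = (j + 2)*(j^2 - 6*j + 8) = (j - 4)*(j + 2)*(j - 2)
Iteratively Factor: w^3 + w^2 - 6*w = (w - 2)*(w^2 + 3*w) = (w - 2)*(w + 3)*(w)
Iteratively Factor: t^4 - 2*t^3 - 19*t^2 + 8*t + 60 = (t + 2)*(t^3 - 4*t^2 - 11*t + 30) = (t - 2)*(t + 2)*(t^2 - 2*t - 15) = (t - 2)*(t + 2)*(t + 3)*(t - 5)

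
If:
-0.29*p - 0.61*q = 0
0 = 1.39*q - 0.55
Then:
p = -0.83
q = 0.40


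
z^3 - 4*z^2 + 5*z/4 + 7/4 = (z - 7/2)*(z - 1)*(z + 1/2)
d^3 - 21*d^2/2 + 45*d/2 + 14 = (d - 7)*(d - 4)*(d + 1/2)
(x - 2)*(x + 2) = x^2 - 4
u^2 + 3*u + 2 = (u + 1)*(u + 2)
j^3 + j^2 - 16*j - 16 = (j - 4)*(j + 1)*(j + 4)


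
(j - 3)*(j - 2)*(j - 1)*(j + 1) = j^4 - 5*j^3 + 5*j^2 + 5*j - 6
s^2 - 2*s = s*(s - 2)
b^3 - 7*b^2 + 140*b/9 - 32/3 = (b - 3)*(b - 8/3)*(b - 4/3)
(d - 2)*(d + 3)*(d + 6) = d^3 + 7*d^2 - 36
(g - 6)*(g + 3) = g^2 - 3*g - 18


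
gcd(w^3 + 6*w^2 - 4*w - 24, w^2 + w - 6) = w - 2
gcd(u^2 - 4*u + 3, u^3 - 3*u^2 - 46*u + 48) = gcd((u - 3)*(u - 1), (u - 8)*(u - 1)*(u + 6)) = u - 1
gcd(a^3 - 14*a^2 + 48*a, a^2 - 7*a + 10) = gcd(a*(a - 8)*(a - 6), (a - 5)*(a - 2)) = 1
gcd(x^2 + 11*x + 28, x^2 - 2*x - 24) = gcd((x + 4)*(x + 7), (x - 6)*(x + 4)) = x + 4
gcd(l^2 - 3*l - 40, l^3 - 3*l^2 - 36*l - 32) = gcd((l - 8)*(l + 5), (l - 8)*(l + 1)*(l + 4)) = l - 8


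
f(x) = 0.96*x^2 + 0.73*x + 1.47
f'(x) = 1.92*x + 0.73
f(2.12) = 7.33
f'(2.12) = 4.80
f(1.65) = 5.29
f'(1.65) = 3.90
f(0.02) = 1.48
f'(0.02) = 0.77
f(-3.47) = 10.50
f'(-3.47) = -5.93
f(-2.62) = 6.15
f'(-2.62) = -4.30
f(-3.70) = 11.91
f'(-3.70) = -6.37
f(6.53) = 47.17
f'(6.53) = 13.27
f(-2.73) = 6.63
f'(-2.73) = -4.51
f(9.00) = 85.80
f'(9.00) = 18.01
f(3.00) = 12.30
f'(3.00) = 6.49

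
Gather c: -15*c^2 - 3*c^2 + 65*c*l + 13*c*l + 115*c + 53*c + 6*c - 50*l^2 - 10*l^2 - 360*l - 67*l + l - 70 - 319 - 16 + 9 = -18*c^2 + c*(78*l + 174) - 60*l^2 - 426*l - 396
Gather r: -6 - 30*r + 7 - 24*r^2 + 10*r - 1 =-24*r^2 - 20*r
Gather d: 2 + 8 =10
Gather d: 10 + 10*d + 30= 10*d + 40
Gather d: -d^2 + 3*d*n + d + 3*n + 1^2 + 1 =-d^2 + d*(3*n + 1) + 3*n + 2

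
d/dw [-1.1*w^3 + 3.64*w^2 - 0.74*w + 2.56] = -3.3*w^2 + 7.28*w - 0.74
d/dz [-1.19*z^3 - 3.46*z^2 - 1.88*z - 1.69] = -3.57*z^2 - 6.92*z - 1.88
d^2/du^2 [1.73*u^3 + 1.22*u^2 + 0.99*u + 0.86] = 10.38*u + 2.44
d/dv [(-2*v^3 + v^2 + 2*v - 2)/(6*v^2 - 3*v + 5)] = (-12*v^4 + 12*v^3 - 45*v^2 + 34*v + 4)/(36*v^4 - 36*v^3 + 69*v^2 - 30*v + 25)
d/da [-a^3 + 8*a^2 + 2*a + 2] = -3*a^2 + 16*a + 2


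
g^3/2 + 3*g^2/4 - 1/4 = (g/2 + 1/2)*(g - 1/2)*(g + 1)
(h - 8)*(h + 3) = h^2 - 5*h - 24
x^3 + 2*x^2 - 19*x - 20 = (x - 4)*(x + 1)*(x + 5)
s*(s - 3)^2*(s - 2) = s^4 - 8*s^3 + 21*s^2 - 18*s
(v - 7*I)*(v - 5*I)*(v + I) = v^3 - 11*I*v^2 - 23*v - 35*I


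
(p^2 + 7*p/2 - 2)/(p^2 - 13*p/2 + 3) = (p + 4)/(p - 6)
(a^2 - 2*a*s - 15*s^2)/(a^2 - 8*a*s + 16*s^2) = (a^2 - 2*a*s - 15*s^2)/(a^2 - 8*a*s + 16*s^2)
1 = 1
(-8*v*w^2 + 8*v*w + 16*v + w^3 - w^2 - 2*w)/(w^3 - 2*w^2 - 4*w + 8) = (-8*v*w - 8*v + w^2 + w)/(w^2 - 4)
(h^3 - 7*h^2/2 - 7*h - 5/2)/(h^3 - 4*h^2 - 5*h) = (h + 1/2)/h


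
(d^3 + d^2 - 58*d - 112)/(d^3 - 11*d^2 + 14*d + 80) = (d + 7)/(d - 5)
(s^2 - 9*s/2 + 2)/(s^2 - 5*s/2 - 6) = (2*s - 1)/(2*s + 3)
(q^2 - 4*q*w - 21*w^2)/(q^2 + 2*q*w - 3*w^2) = (q - 7*w)/(q - w)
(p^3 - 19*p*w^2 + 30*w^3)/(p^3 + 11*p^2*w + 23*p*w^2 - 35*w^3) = (p^2 - 5*p*w + 6*w^2)/(p^2 + 6*p*w - 7*w^2)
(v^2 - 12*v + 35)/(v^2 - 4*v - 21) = (v - 5)/(v + 3)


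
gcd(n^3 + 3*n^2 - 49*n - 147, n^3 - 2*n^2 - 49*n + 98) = n^2 - 49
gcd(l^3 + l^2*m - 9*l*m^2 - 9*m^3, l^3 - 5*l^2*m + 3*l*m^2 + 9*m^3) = l^2 - 2*l*m - 3*m^2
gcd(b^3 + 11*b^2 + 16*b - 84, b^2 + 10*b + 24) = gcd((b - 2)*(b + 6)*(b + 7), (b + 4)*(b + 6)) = b + 6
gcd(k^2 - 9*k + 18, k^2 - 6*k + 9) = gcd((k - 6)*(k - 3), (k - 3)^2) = k - 3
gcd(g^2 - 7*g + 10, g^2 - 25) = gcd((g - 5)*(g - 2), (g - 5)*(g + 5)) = g - 5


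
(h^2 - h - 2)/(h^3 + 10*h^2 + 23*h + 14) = (h - 2)/(h^2 + 9*h + 14)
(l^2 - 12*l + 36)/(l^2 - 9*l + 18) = (l - 6)/(l - 3)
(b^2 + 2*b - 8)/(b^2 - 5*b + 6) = (b + 4)/(b - 3)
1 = 1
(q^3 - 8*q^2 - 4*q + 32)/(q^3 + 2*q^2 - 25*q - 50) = (q^2 - 10*q + 16)/(q^2 - 25)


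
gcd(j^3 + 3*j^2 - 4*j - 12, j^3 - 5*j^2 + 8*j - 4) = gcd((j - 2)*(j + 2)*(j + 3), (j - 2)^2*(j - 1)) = j - 2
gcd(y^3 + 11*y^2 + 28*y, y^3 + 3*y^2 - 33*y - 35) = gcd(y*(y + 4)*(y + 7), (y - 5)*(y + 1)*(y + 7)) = y + 7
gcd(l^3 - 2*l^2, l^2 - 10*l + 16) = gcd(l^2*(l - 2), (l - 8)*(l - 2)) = l - 2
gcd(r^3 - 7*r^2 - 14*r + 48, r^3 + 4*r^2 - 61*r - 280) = r - 8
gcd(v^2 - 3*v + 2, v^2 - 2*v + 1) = v - 1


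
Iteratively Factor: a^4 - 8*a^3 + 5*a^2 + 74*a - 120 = (a - 2)*(a^3 - 6*a^2 - 7*a + 60) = (a - 2)*(a + 3)*(a^2 - 9*a + 20) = (a - 4)*(a - 2)*(a + 3)*(a - 5)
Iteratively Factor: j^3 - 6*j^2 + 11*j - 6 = (j - 1)*(j^2 - 5*j + 6) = (j - 3)*(j - 1)*(j - 2)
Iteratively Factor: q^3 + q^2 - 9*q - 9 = (q - 3)*(q^2 + 4*q + 3) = (q - 3)*(q + 1)*(q + 3)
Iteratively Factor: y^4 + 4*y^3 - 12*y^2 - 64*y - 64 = (y - 4)*(y^3 + 8*y^2 + 20*y + 16) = (y - 4)*(y + 2)*(y^2 + 6*y + 8) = (y - 4)*(y + 2)^2*(y + 4)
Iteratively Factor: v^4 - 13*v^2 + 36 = (v + 3)*(v^3 - 3*v^2 - 4*v + 12) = (v + 2)*(v + 3)*(v^2 - 5*v + 6) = (v - 2)*(v + 2)*(v + 3)*(v - 3)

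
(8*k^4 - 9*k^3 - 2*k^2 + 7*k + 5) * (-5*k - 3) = -40*k^5 + 21*k^4 + 37*k^3 - 29*k^2 - 46*k - 15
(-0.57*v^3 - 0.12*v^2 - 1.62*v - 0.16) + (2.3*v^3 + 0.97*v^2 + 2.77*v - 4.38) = 1.73*v^3 + 0.85*v^2 + 1.15*v - 4.54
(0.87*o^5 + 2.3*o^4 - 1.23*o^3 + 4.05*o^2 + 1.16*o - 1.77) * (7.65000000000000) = 6.6555*o^5 + 17.595*o^4 - 9.4095*o^3 + 30.9825*o^2 + 8.874*o - 13.5405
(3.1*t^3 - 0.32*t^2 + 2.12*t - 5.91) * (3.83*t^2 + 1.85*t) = 11.873*t^5 + 4.5094*t^4 + 7.5276*t^3 - 18.7133*t^2 - 10.9335*t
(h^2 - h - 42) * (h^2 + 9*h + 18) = h^4 + 8*h^3 - 33*h^2 - 396*h - 756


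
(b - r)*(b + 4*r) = b^2 + 3*b*r - 4*r^2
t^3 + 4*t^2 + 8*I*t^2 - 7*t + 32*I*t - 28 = (t + 4)*(t + I)*(t + 7*I)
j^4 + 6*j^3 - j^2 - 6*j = j*(j - 1)*(j + 1)*(j + 6)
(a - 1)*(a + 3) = a^2 + 2*a - 3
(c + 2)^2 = c^2 + 4*c + 4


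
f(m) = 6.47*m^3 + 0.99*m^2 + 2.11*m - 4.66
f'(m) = 19.41*m^2 + 1.98*m + 2.11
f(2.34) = 88.60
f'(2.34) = 113.02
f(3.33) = 252.26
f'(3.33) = 223.94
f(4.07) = 456.53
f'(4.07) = 331.69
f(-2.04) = -59.77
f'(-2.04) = 78.85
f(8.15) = 3580.79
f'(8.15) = 1307.51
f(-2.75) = -137.53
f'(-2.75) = 143.45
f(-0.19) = -5.07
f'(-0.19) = 2.43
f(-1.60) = -32.00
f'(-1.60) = 48.63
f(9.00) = 4811.15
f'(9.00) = 1592.14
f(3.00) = 185.27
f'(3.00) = 182.74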